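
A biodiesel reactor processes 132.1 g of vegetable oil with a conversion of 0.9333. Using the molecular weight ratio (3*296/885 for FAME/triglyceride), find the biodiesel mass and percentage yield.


m_FAME = oil * conv * (3 * 296 / 885) = oil * conv * (888/885)
= 132.1 * 0.9333 * 888 / 885
= 123.7069 g
Y = m_FAME / oil * 100 = conv * (888/885) * 100
= 0.9333 * 888 / 885 * 100
= 93.65%

123.7069 g FAME; Y = 93.65%


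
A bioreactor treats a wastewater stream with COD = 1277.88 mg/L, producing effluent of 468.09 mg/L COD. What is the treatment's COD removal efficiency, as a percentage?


eta = (COD_in - COD_out) / COD_in * 100
= (1277.88 - 468.09) / 1277.88 * 100
= 63.3698%

63.3698%


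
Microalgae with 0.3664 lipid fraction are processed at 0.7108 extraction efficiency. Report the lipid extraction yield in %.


Y = lipid_content * extraction_eff * 100
= 0.3664 * 0.7108 * 100
= 26.0437%

26.0437%


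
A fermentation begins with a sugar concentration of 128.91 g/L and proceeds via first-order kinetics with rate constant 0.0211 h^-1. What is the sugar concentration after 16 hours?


S = S0 * exp(-k * t)
S = 128.91 * exp(-0.0211 * 16)
S = 91.9748 g/L

91.9748 g/L


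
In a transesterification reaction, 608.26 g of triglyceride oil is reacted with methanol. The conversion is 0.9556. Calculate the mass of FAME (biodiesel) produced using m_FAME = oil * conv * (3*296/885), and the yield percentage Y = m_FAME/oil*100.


m_FAME = oil * conv * (3 * 296 / 885) = oil * conv * (888/885)
= 608.26 * 0.9556 * 888 / 885
= 583.2236 g
Y = m_FAME / oil * 100 = conv * (888/885) * 100
= 0.9556 * 888 / 885 * 100
= 95.88%

583.2236 g FAME; Y = 95.88%


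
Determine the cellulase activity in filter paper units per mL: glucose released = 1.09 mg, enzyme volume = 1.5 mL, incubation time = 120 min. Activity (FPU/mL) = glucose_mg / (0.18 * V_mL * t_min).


Activity = glucose_mg / (0.18 mg/umol * V_mL * t_min)
= 1.09 / (0.18 * 1.5 * 120)
= 0.0336 FPU/mL

0.0336 FPU/mL


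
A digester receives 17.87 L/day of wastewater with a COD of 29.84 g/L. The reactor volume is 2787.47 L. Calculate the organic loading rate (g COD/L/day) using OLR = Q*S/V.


OLR = Q * S / V
= 17.87 * 29.84 / 2787.47
= 0.1913 g/L/day

0.1913 g/L/day


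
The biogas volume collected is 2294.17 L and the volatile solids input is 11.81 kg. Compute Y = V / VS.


Y = V / VS
= 2294.17 / 11.81
= 194.2566 L/kg VS

194.2566 L/kg VS


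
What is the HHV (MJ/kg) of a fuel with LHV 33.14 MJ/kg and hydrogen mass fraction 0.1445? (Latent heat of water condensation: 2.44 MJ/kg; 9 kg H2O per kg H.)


HHV = LHV + H_frac * 9 * 2.44
= 33.14 + 0.1445 * 9 * 2.44
= 36.3132 MJ/kg

36.3132 MJ/kg


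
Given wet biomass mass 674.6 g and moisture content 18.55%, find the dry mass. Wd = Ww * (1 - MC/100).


Wd = Ww * (1 - MC/100)
= 674.6 * (1 - 18.55/100)
= 549.4617 g

549.4617 g


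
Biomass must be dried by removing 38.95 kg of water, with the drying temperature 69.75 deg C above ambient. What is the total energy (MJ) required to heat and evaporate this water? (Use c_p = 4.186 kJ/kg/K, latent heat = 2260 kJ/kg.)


E = m_water * (4.186 * dT + 2260) / 1000
= 38.95 * (4.186 * 69.75 + 2260) / 1000
= 99.3994 MJ

99.3994 MJ


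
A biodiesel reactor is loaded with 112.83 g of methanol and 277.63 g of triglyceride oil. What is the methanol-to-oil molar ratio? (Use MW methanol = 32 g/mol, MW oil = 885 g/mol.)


Molar ratio = n_MeOH / n_oil = (MeOH/32) / (oil/885) = (MeOH * 885) / (32 * oil)
= (112.83 * 885) / (32 * 277.63)
= 11.2396

11.2396


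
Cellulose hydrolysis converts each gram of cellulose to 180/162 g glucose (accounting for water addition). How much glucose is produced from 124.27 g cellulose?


glucose = cellulose * 180/162
= 124.27 * 180/162
= 138.0778 g

138.0778 g


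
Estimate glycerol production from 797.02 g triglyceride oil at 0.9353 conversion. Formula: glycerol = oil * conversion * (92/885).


glycerol = oil * conv * (92/885)
= 797.02 * 0.9353 * 92 / 885
= 77.4934 g

77.4934 g


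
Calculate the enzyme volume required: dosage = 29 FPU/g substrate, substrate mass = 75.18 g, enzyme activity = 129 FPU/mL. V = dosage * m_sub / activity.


V = dosage * m_sub / activity
V = 29 * 75.18 / 129
V = 16.9009 mL

16.9009 mL


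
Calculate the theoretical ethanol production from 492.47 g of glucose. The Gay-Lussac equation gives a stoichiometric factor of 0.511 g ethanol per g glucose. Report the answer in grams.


Theoretical ethanol yield: m_EtOH = 0.511 * m_glucose
m_EtOH = 0.511 * 492.47 = 251.6522 g

251.6522 g


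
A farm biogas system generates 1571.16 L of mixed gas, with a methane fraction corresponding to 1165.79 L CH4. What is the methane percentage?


CH4% = V_CH4 / V_total * 100
= 1165.79 / 1571.16 * 100
= 74.1993%

74.1993%


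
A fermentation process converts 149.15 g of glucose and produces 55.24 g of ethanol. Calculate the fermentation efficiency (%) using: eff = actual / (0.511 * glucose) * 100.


Fermentation efficiency = (actual / (0.511 * glucose)) * 100
= (55.24 / (0.511 * 149.15)) * 100
= 72.4786%

72.4786%


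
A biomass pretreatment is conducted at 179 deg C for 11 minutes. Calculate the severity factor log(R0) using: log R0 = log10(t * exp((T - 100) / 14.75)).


logR0 = log10(t * exp((T - 100) / 14.75))
= log10(11 * exp((179 - 100) / 14.75))
= 3.3674

3.3674


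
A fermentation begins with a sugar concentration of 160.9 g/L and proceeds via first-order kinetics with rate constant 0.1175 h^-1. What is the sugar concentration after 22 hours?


S = S0 * exp(-k * t)
S = 160.9 * exp(-0.1175 * 22)
S = 12.1312 g/L

12.1312 g/L


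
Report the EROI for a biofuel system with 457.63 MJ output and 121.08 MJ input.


EROI = E_out / E_in
= 457.63 / 121.08
= 3.7796

3.7796


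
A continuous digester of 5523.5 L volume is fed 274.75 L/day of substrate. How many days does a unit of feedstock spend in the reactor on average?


HRT = V / Q
= 5523.5 / 274.75
= 20.1037 days

20.1037 days


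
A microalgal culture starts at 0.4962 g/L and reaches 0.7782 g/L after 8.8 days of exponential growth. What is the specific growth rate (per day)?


mu = ln(X2/X1) / dt
= ln(0.7782/0.4962) / 8.8
= 0.0511 per day

0.0511 per day


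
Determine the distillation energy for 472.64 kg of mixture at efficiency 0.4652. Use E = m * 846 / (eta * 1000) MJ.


E = m * 846 / (eta * 1000)
= 472.64 * 846 / (0.4652 * 1000)
= 859.5302 MJ

859.5302 MJ


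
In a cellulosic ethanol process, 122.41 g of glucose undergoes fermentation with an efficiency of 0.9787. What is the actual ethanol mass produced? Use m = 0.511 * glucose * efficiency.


Actual ethanol: m = 0.511 * 122.41 * 0.9787
m = 61.2192 g

61.2192 g


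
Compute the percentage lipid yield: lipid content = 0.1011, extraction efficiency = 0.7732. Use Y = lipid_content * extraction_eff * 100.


Y = lipid_content * extraction_eff * 100
= 0.1011 * 0.7732 * 100
= 7.8171%

7.8171%


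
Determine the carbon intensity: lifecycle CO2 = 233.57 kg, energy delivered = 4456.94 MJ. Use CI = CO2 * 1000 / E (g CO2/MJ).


CI = CO2 * 1000 / E
= 233.57 * 1000 / 4456.94
= 52.4059 g CO2/MJ

52.4059 g CO2/MJ


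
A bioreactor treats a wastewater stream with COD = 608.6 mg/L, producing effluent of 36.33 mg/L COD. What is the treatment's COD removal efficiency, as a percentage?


eta = (COD_in - COD_out) / COD_in * 100
= (608.6 - 36.33) / 608.6 * 100
= 94.0306%

94.0306%


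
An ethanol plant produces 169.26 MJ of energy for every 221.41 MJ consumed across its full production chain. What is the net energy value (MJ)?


NEV = E_out - E_in
= 169.26 - 221.41
= -52.1500 MJ

-52.1500 MJ


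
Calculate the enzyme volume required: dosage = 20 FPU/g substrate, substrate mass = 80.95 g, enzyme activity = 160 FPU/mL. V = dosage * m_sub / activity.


V = dosage * m_sub / activity
V = 20 * 80.95 / 160
V = 10.1188 mL

10.1188 mL


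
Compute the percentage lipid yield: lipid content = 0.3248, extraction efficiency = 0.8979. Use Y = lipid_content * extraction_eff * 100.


Y = lipid_content * extraction_eff * 100
= 0.3248 * 0.8979 * 100
= 29.1638%

29.1638%


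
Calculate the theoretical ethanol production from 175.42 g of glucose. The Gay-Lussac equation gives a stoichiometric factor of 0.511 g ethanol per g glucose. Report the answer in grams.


Theoretical ethanol yield: m_EtOH = 0.511 * m_glucose
m_EtOH = 0.511 * 175.42 = 89.6396 g

89.6396 g


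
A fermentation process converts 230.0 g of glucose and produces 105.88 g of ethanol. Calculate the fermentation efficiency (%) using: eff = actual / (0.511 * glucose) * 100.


Fermentation efficiency = (actual / (0.511 * glucose)) * 100
= (105.88 / (0.511 * 230.0)) * 100
= 90.0876%

90.0876%


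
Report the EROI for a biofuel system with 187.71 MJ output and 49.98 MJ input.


EROI = E_out / E_in
= 187.71 / 49.98
= 3.7557

3.7557


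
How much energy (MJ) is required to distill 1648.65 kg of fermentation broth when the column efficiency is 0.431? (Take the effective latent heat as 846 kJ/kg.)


E = m * 846 / (eta * 1000)
= 1648.65 * 846 / (0.431 * 1000)
= 3236.0972 MJ

3236.0972 MJ


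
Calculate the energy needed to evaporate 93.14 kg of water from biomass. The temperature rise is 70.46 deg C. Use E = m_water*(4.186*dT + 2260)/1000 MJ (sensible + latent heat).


E = m_water * (4.186 * dT + 2260) / 1000
= 93.14 * (4.186 * 70.46 + 2260) / 1000
= 237.9676 MJ

237.9676 MJ


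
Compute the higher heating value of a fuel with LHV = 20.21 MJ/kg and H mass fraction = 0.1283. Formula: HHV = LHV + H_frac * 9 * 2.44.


HHV = LHV + H_frac * 9 * 2.44
= 20.21 + 0.1283 * 9 * 2.44
= 23.0275 MJ/kg

23.0275 MJ/kg


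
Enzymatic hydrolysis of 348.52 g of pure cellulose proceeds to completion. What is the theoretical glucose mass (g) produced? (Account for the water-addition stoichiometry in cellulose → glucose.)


glucose = cellulose * 180/162
= 348.52 * 180/162
= 387.2444 g

387.2444 g


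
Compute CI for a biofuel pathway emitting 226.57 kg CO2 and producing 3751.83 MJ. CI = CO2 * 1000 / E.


CI = CO2 * 1000 / E
= 226.57 * 1000 / 3751.83
= 60.3892 g CO2/MJ

60.3892 g CO2/MJ


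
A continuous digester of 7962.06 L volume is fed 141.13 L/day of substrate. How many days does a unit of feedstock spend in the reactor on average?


HRT = V / Q
= 7962.06 / 141.13
= 56.4165 days

56.4165 days


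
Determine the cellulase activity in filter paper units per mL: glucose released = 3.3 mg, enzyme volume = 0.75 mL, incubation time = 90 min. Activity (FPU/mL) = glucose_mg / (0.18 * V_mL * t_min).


Activity = glucose_mg / (0.18 mg/umol * V_mL * t_min)
= 3.3 / (0.18 * 0.75 * 90)
= 0.2716 FPU/mL

0.2716 FPU/mL


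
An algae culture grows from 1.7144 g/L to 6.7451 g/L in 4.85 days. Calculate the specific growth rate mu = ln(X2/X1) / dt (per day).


mu = ln(X2/X1) / dt
= ln(6.7451/1.7144) / 4.85
= 0.2824 per day

0.2824 per day


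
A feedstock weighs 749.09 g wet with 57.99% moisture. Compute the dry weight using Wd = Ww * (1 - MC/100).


Wd = Ww * (1 - MC/100)
= 749.09 * (1 - 57.99/100)
= 314.6927 g

314.6927 g


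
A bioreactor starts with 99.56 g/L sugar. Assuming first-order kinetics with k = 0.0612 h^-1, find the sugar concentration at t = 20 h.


S = S0 * exp(-k * t)
S = 99.56 * exp(-0.0612 * 20)
S = 29.2758 g/L

29.2758 g/L


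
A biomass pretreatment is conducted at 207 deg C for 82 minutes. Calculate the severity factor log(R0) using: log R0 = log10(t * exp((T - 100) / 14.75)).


logR0 = log10(t * exp((T - 100) / 14.75))
= log10(82 * exp((207 - 100) / 14.75))
= 5.0643

5.0643


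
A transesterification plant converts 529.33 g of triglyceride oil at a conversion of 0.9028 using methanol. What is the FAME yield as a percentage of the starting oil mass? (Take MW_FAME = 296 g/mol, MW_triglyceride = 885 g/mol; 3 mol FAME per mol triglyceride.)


m_FAME = oil * conv * (3 * 296 / 885) = oil * conv * (888/885)
= 529.33 * 0.9028 * 888 / 885
= 479.4991 g
Y = m_FAME / oil * 100 = conv * (888/885) * 100
= 0.9028 * 888 / 885 * 100
= 90.59%

90.59%


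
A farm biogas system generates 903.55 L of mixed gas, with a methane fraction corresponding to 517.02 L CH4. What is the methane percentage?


CH4% = V_CH4 / V_total * 100
= 517.02 / 903.55 * 100
= 57.2210%

57.2210%


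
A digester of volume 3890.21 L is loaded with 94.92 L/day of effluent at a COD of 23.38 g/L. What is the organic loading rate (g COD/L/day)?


OLR = Q * S / V
= 94.92 * 23.38 / 3890.21
= 0.5705 g/L/day

0.5705 g/L/day


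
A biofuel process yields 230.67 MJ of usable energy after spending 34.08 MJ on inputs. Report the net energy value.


NEV = E_out - E_in
= 230.67 - 34.08
= 196.5900 MJ

196.5900 MJ


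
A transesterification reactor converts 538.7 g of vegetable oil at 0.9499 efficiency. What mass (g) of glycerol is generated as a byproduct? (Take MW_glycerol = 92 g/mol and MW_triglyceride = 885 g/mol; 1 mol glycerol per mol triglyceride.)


glycerol = oil * conv * (92/885)
= 538.7 * 0.9499 * 92 / 885
= 53.1948 g

53.1948 g


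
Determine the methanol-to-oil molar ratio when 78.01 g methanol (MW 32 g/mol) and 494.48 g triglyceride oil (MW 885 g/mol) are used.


Molar ratio = n_MeOH / n_oil = (MeOH/32) / (oil/885) = (MeOH * 885) / (32 * oil)
= (78.01 * 885) / (32 * 494.48)
= 4.3631

4.3631


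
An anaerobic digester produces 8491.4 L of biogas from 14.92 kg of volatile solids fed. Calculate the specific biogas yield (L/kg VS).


Y = V / VS
= 8491.4 / 14.92
= 569.1287 L/kg VS

569.1287 L/kg VS


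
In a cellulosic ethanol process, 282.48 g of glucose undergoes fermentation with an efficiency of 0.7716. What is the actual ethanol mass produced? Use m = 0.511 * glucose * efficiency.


Actual ethanol: m = 0.511 * 282.48 * 0.7716
m = 111.3784 g

111.3784 g


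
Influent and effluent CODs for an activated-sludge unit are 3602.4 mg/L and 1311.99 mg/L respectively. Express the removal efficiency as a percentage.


eta = (COD_in - COD_out) / COD_in * 100
= (3602.4 - 1311.99) / 3602.4 * 100
= 63.5801%

63.5801%


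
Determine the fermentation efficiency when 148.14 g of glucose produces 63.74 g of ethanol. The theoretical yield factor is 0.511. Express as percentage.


Fermentation efficiency = (actual / (0.511 * glucose)) * 100
= (63.74 / (0.511 * 148.14)) * 100
= 84.2013%

84.2013%


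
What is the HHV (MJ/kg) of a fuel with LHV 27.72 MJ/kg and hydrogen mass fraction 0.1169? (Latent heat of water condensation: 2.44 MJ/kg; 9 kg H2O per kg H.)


HHV = LHV + H_frac * 9 * 2.44
= 27.72 + 0.1169 * 9 * 2.44
= 30.2871 MJ/kg

30.2871 MJ/kg


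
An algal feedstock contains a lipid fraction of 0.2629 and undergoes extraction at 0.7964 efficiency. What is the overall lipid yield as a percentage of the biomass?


Y = lipid_content * extraction_eff * 100
= 0.2629 * 0.7964 * 100
= 20.9374%

20.9374%


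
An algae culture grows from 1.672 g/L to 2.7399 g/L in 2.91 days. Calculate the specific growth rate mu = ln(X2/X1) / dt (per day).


mu = ln(X2/X1) / dt
= ln(2.7399/1.672) / 2.91
= 0.1697 per day

0.1697 per day


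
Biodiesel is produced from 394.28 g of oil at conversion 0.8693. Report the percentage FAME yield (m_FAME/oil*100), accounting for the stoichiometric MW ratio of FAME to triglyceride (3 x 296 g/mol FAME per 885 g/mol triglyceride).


m_FAME = oil * conv * (3 * 296 / 885) = oil * conv * (888/885)
= 394.28 * 0.8693 * 888 / 885
= 343.9095 g
Y = m_FAME / oil * 100 = conv * (888/885) * 100
= 0.8693 * 888 / 885 * 100
= 87.22%

87.22%


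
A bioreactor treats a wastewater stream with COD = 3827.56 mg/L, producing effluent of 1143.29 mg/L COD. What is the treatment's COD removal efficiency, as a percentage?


eta = (COD_in - COD_out) / COD_in * 100
= (3827.56 - 1143.29) / 3827.56 * 100
= 70.1301%

70.1301%


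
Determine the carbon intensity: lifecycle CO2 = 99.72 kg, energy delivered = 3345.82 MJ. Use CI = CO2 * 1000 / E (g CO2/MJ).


CI = CO2 * 1000 / E
= 99.72 * 1000 / 3345.82
= 29.8044 g CO2/MJ

29.8044 g CO2/MJ


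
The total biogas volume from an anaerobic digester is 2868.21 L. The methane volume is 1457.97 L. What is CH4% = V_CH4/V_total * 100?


CH4% = V_CH4 / V_total * 100
= 1457.97 / 2868.21 * 100
= 50.8321%

50.8321%


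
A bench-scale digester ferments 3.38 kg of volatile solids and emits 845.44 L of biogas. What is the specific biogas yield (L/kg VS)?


Y = V / VS
= 845.44 / 3.38
= 250.1302 L/kg VS

250.1302 L/kg VS


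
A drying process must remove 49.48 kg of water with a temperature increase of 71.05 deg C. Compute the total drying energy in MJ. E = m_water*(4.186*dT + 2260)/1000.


E = m_water * (4.186 * dT + 2260) / 1000
= 49.48 * (4.186 * 71.05 + 2260) / 1000
= 126.5409 MJ

126.5409 MJ


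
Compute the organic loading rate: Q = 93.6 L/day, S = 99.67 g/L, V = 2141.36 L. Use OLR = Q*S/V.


OLR = Q * S / V
= 93.6 * 99.67 / 2141.36
= 4.3566 g/L/day

4.3566 g/L/day


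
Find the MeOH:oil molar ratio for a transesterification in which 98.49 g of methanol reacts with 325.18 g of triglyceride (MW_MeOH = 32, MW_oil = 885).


Molar ratio = n_MeOH / n_oil = (MeOH/32) / (oil/885) = (MeOH * 885) / (32 * oil)
= (98.49 * 885) / (32 * 325.18)
= 8.3765

8.3765


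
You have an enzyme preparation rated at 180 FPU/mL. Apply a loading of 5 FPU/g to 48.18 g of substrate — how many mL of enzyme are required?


V = dosage * m_sub / activity
V = 5 * 48.18 / 180
V = 1.3383 mL

1.3383 mL


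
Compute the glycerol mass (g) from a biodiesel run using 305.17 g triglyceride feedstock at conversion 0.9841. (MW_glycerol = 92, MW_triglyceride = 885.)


glycerol = oil * conv * (92/885)
= 305.17 * 0.9841 * 92 / 885
= 31.2195 g

31.2195 g


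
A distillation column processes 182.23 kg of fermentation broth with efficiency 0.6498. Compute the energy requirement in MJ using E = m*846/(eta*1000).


E = m * 846 / (eta * 1000)
= 182.23 * 846 / (0.6498 * 1000)
= 237.2524 MJ

237.2524 MJ


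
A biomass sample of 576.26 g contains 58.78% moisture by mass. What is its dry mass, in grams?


Wd = Ww * (1 - MC/100)
= 576.26 * (1 - 58.78/100)
= 237.5344 g

237.5344 g


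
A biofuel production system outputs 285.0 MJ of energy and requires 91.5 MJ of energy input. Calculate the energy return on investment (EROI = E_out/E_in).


EROI = E_out / E_in
= 285.0 / 91.5
= 3.1148

3.1148


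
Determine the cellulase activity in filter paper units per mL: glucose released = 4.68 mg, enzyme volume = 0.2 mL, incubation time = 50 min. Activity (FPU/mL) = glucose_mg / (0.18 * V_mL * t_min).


Activity = glucose_mg / (0.18 mg/umol * V_mL * t_min)
= 4.68 / (0.18 * 0.2 * 50)
= 2.6000 FPU/mL

2.6000 FPU/mL


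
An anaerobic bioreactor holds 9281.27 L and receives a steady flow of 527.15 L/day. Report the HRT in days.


HRT = V / Q
= 9281.27 / 527.15
= 17.6065 days

17.6065 days


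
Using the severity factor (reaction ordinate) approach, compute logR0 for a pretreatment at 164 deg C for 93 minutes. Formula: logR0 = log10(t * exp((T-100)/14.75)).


logR0 = log10(t * exp((T - 100) / 14.75))
= log10(93 * exp((164 - 100) / 14.75))
= 3.8529

3.8529


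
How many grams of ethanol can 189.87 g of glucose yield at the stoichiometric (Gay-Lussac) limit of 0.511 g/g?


Theoretical ethanol yield: m_EtOH = 0.511 * m_glucose
m_EtOH = 0.511 * 189.87 = 97.0236 g

97.0236 g


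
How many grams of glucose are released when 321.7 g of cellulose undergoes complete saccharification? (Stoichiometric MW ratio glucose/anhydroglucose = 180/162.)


glucose = cellulose * 180/162
= 321.7 * 180/162
= 357.4444 g

357.4444 g


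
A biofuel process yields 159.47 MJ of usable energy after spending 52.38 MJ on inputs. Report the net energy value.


NEV = E_out - E_in
= 159.47 - 52.38
= 107.0900 MJ

107.0900 MJ


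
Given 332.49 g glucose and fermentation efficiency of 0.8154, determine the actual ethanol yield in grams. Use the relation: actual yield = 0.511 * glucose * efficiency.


Actual ethanol: m = 0.511 * 332.49 * 0.8154
m = 138.5384 g

138.5384 g


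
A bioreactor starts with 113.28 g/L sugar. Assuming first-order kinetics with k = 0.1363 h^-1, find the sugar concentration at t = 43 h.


S = S0 * exp(-k * t)
S = 113.28 * exp(-0.1363 * 43)
S = 0.3227 g/L

0.3227 g/L


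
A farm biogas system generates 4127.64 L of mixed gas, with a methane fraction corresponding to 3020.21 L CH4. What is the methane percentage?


CH4% = V_CH4 / V_total * 100
= 3020.21 / 4127.64 * 100
= 73.1704%

73.1704%


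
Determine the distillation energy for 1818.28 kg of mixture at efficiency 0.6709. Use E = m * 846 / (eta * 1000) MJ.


E = m * 846 / (eta * 1000)
= 1818.28 * 846 / (0.6709 * 1000)
= 2292.8378 MJ

2292.8378 MJ


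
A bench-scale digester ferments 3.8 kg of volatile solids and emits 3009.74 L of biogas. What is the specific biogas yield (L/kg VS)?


Y = V / VS
= 3009.74 / 3.8
= 792.0368 L/kg VS

792.0368 L/kg VS


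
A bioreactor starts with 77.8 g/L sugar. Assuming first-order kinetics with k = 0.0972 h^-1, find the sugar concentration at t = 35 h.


S = S0 * exp(-k * t)
S = 77.8 * exp(-0.0972 * 35)
S = 2.5913 g/L

2.5913 g/L


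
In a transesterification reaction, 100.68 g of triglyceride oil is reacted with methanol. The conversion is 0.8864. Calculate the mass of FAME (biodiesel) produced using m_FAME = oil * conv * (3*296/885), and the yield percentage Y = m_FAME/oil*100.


m_FAME = oil * conv * (3 * 296 / 885) = oil * conv * (888/885)
= 100.68 * 0.8864 * 888 / 885
= 89.5453 g
Y = m_FAME / oil * 100 = conv * (888/885) * 100
= 0.8864 * 888 / 885 * 100
= 88.94%

89.5453 g FAME; Y = 88.94%


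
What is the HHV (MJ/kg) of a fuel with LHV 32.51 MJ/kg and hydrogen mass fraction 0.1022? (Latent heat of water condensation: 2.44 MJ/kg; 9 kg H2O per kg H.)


HHV = LHV + H_frac * 9 * 2.44
= 32.51 + 0.1022 * 9 * 2.44
= 34.7543 MJ/kg

34.7543 MJ/kg


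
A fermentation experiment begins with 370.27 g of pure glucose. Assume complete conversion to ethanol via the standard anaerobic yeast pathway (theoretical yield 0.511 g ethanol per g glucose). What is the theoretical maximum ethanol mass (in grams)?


Theoretical ethanol yield: m_EtOH = 0.511 * m_glucose
m_EtOH = 0.511 * 370.27 = 189.2080 g

189.2080 g


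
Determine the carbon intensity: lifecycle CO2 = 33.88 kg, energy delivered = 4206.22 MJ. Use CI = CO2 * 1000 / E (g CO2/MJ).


CI = CO2 * 1000 / E
= 33.88 * 1000 / 4206.22
= 8.0547 g CO2/MJ

8.0547 g CO2/MJ


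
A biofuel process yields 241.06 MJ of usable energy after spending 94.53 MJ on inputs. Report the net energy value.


NEV = E_out - E_in
= 241.06 - 94.53
= 146.5300 MJ

146.5300 MJ


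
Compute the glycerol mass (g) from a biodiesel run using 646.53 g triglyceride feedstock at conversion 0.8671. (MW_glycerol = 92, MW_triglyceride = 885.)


glycerol = oil * conv * (92/885)
= 646.53 * 0.8671 * 92 / 885
= 58.2777 g

58.2777 g


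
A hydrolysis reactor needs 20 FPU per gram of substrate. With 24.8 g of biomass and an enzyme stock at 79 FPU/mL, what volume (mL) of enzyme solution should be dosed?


V = dosage * m_sub / activity
V = 20 * 24.8 / 79
V = 6.2785 mL

6.2785 mL


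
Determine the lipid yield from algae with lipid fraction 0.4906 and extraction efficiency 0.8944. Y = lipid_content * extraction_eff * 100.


Y = lipid_content * extraction_eff * 100
= 0.4906 * 0.8944 * 100
= 43.8793%

43.8793%


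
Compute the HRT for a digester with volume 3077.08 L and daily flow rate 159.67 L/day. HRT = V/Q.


HRT = V / Q
= 3077.08 / 159.67
= 19.2715 days

19.2715 days


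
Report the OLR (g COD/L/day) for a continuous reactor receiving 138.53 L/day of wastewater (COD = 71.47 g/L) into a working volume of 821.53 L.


OLR = Q * S / V
= 138.53 * 71.47 / 821.53
= 12.0516 g/L/day

12.0516 g/L/day


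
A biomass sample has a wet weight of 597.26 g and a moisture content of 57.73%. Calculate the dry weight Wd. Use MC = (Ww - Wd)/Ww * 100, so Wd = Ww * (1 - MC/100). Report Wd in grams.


Wd = Ww * (1 - MC/100)
= 597.26 * (1 - 57.73/100)
= 252.4618 g

252.4618 g


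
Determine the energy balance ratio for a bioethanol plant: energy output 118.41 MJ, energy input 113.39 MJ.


EROI = E_out / E_in
= 118.41 / 113.39
= 1.0443

1.0443


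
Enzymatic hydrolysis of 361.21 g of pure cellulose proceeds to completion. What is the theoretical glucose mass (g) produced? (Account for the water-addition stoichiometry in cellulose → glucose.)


glucose = cellulose * 180/162
= 361.21 * 180/162
= 401.3444 g

401.3444 g


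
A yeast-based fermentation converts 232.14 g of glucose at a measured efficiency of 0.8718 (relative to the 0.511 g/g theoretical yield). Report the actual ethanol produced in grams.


Actual ethanol: m = 0.511 * 232.14 * 0.8718
m = 103.4160 g

103.4160 g


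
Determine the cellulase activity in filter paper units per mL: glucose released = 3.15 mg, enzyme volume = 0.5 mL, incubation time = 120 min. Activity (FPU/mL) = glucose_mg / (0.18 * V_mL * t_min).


Activity = glucose_mg / (0.18 mg/umol * V_mL * t_min)
= 3.15 / (0.18 * 0.5 * 120)
= 0.2917 FPU/mL

0.2917 FPU/mL


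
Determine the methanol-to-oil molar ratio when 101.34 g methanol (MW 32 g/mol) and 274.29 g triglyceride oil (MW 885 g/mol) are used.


Molar ratio = n_MeOH / n_oil = (MeOH/32) / (oil/885) = (MeOH * 885) / (32 * oil)
= (101.34 * 885) / (32 * 274.29)
= 10.2180

10.2180


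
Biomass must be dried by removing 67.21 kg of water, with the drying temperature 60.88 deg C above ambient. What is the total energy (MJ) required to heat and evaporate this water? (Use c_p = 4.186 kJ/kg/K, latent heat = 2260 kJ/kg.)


E = m_water * (4.186 * dT + 2260) / 1000
= 67.21 * (4.186 * 60.88 + 2260) / 1000
= 169.0226 MJ

169.0226 MJ


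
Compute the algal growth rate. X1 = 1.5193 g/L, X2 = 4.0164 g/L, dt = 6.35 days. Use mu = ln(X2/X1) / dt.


mu = ln(X2/X1) / dt
= ln(4.0164/1.5193) / 6.35
= 0.1531 per day

0.1531 per day


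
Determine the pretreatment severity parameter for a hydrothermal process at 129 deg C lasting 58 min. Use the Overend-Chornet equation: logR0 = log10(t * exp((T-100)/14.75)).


logR0 = log10(t * exp((T - 100) / 14.75))
= log10(58 * exp((129 - 100) / 14.75))
= 2.6173

2.6173


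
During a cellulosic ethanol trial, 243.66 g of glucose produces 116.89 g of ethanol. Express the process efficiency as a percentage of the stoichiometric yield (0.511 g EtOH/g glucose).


Fermentation efficiency = (actual / (0.511 * glucose)) * 100
= (116.89 / (0.511 * 243.66)) * 100
= 93.8798%

93.8798%


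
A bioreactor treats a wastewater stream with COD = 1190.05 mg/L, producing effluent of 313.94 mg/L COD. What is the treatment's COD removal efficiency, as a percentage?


eta = (COD_in - COD_out) / COD_in * 100
= (1190.05 - 313.94) / 1190.05 * 100
= 73.6196%

73.6196%


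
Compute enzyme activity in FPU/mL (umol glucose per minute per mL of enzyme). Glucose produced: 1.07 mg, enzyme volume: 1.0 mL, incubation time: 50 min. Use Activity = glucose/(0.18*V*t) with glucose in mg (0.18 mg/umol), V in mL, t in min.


Activity = glucose_mg / (0.18 mg/umol * V_mL * t_min)
= 1.07 / (0.18 * 1.0 * 50)
= 0.1189 FPU/mL

0.1189 FPU/mL


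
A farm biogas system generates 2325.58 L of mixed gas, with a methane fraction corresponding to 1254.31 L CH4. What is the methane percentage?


CH4% = V_CH4 / V_total * 100
= 1254.31 / 2325.58 * 100
= 53.9354%

53.9354%


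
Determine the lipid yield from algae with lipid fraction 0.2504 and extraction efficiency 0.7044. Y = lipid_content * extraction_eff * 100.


Y = lipid_content * extraction_eff * 100
= 0.2504 * 0.7044 * 100
= 17.6382%

17.6382%


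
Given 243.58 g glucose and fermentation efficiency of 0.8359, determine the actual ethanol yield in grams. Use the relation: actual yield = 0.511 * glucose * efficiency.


Actual ethanol: m = 0.511 * 243.58 * 0.8359
m = 104.0440 g

104.0440 g


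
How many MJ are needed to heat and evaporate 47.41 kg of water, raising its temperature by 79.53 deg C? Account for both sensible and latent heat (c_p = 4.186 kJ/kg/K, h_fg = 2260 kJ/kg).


E = m_water * (4.186 * dT + 2260) / 1000
= 47.41 * (4.186 * 79.53 + 2260) / 1000
= 122.9300 MJ

122.9300 MJ


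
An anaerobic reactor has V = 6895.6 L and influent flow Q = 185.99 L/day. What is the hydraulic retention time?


HRT = V / Q
= 6895.6 / 185.99
= 37.0751 days

37.0751 days


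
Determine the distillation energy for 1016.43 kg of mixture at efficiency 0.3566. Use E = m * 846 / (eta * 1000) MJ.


E = m * 846 / (eta * 1000)
= 1016.43 * 846 / (0.3566 * 1000)
= 2411.3847 MJ

2411.3847 MJ


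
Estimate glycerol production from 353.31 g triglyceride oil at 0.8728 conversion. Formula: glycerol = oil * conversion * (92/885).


glycerol = oil * conv * (92/885)
= 353.31 * 0.8728 * 92 / 885
= 32.0564 g

32.0564 g


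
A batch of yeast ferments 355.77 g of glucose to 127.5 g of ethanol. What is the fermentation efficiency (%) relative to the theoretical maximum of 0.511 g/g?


Fermentation efficiency = (actual / (0.511 * glucose)) * 100
= (127.5 / (0.511 * 355.77)) * 100
= 70.1326%

70.1326%


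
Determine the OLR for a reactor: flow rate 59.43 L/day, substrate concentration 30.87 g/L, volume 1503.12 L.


OLR = Q * S / V
= 59.43 * 30.87 / 1503.12
= 1.2205 g/L/day

1.2205 g/L/day


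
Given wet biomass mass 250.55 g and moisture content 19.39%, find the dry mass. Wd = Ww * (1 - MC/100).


Wd = Ww * (1 - MC/100)
= 250.55 * (1 - 19.39/100)
= 201.9684 g

201.9684 g


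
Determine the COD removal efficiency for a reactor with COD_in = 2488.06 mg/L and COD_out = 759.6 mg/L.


eta = (COD_in - COD_out) / COD_in * 100
= (2488.06 - 759.6) / 2488.06 * 100
= 69.4702%

69.4702%


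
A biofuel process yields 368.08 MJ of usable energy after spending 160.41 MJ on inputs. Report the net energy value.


NEV = E_out - E_in
= 368.08 - 160.41
= 207.6700 MJ

207.6700 MJ


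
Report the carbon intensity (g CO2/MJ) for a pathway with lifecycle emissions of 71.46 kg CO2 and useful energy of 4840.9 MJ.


CI = CO2 * 1000 / E
= 71.46 * 1000 / 4840.9
= 14.7617 g CO2/MJ

14.7617 g CO2/MJ


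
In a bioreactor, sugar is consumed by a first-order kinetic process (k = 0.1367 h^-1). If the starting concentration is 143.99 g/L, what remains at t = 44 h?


S = S0 * exp(-k * t)
S = 143.99 * exp(-0.1367 * 44)
S = 0.3517 g/L

0.3517 g/L


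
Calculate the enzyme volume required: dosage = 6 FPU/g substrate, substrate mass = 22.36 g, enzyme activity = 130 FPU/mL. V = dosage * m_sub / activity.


V = dosage * m_sub / activity
V = 6 * 22.36 / 130
V = 1.0320 mL

1.0320 mL


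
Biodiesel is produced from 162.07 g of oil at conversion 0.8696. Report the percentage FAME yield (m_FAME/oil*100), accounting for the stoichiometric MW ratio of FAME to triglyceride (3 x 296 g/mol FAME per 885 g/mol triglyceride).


m_FAME = oil * conv * (3 * 296 / 885) = oil * conv * (888/885)
= 162.07 * 0.8696 * 888 / 885
= 141.4138 g
Y = m_FAME / oil * 100 = conv * (888/885) * 100
= 0.8696 * 888 / 885 * 100
= 87.25%

87.25%


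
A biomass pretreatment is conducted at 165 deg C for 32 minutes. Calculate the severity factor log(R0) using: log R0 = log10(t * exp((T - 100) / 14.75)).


logR0 = log10(t * exp((T - 100) / 14.75))
= log10(32 * exp((165 - 100) / 14.75))
= 3.4190

3.4190


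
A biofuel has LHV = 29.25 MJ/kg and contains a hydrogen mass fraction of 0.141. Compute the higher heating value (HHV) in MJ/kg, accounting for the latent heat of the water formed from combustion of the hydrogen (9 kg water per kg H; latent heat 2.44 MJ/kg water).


HHV = LHV + H_frac * 9 * 2.44
= 29.25 + 0.141 * 9 * 2.44
= 32.3464 MJ/kg

32.3464 MJ/kg


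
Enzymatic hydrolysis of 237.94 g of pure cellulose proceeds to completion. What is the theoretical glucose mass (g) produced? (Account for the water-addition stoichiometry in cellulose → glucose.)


glucose = cellulose * 180/162
= 237.94 * 180/162
= 264.3778 g

264.3778 g


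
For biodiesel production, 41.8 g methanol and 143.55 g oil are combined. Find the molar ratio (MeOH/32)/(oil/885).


Molar ratio = n_MeOH / n_oil = (MeOH/32) / (oil/885) = (MeOH * 885) / (32 * oil)
= (41.8 * 885) / (32 * 143.55)
= 8.0532

8.0532


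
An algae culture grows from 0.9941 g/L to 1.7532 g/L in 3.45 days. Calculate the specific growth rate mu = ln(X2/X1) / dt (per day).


mu = ln(X2/X1) / dt
= ln(1.7532/0.9941) / 3.45
= 0.1645 per day

0.1645 per day


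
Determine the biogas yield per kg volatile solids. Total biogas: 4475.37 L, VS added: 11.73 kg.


Y = V / VS
= 4475.37 / 11.73
= 381.5320 L/kg VS

381.5320 L/kg VS


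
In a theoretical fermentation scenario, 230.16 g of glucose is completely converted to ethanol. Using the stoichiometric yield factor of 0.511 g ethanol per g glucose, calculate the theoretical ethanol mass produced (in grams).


Theoretical ethanol yield: m_EtOH = 0.511 * m_glucose
m_EtOH = 0.511 * 230.16 = 117.6118 g

117.6118 g


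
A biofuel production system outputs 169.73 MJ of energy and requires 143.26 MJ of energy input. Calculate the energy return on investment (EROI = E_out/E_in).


EROI = E_out / E_in
= 169.73 / 143.26
= 1.1848

1.1848


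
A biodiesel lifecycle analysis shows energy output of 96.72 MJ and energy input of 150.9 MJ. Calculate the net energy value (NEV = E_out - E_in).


NEV = E_out - E_in
= 96.72 - 150.9
= -54.1800 MJ

-54.1800 MJ


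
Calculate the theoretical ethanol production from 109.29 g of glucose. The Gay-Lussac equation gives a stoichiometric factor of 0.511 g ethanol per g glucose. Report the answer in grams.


Theoretical ethanol yield: m_EtOH = 0.511 * m_glucose
m_EtOH = 0.511 * 109.29 = 55.8472 g

55.8472 g


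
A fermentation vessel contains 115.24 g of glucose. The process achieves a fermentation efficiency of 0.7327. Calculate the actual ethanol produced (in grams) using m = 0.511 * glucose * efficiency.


Actual ethanol: m = 0.511 * 115.24 * 0.7327
m = 43.1470 g

43.1470 g


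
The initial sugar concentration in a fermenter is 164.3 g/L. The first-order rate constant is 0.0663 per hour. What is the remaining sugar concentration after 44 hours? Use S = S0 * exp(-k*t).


S = S0 * exp(-k * t)
S = 164.3 * exp(-0.0663 * 44)
S = 8.8862 g/L

8.8862 g/L


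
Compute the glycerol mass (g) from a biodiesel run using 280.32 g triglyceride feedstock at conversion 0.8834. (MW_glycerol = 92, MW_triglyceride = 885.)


glycerol = oil * conv * (92/885)
= 280.32 * 0.8834 * 92 / 885
= 25.7428 g

25.7428 g


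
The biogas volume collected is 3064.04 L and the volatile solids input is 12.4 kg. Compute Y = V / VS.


Y = V / VS
= 3064.04 / 12.4
= 247.1000 L/kg VS

247.1000 L/kg VS


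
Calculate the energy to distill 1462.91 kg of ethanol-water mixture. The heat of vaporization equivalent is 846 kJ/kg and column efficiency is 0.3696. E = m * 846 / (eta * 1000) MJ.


E = m * 846 / (eta * 1000)
= 1462.91 * 846 / (0.3696 * 1000)
= 3348.5440 MJ

3348.5440 MJ


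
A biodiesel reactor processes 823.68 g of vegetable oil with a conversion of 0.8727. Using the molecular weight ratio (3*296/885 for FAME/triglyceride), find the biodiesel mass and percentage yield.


m_FAME = oil * conv * (3 * 296 / 885) = oil * conv * (888/885)
= 823.68 * 0.8727 * 888 / 885
= 721.2622 g
Y = m_FAME / oil * 100 = conv * (888/885) * 100
= 0.8727 * 888 / 885 * 100
= 87.57%

721.2622 g FAME; Y = 87.57%


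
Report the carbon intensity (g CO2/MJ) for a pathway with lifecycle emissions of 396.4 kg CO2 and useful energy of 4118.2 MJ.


CI = CO2 * 1000 / E
= 396.4 * 1000 / 4118.2
= 96.2556 g CO2/MJ

96.2556 g CO2/MJ


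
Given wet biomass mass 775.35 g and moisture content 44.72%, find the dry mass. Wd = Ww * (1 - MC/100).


Wd = Ww * (1 - MC/100)
= 775.35 * (1 - 44.72/100)
= 428.6135 g

428.6135 g


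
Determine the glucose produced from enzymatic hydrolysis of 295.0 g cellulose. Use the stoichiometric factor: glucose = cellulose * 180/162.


glucose = cellulose * 180/162
= 295.0 * 180/162
= 327.7778 g

327.7778 g


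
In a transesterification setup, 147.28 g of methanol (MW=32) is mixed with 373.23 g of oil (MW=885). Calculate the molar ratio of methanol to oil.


Molar ratio = n_MeOH / n_oil = (MeOH/32) / (oil/885) = (MeOH * 885) / (32 * oil)
= (147.28 * 885) / (32 * 373.23)
= 10.9134

10.9134


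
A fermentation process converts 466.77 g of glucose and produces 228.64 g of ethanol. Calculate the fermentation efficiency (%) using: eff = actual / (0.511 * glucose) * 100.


Fermentation efficiency = (actual / (0.511 * glucose)) * 100
= (228.64 / (0.511 * 466.77)) * 100
= 95.8580%

95.8580%


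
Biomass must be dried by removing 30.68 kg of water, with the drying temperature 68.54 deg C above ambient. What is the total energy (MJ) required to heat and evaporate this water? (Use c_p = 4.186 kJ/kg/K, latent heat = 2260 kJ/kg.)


E = m_water * (4.186 * dT + 2260) / 1000
= 30.68 * (4.186 * 68.54 + 2260) / 1000
= 78.1392 MJ

78.1392 MJ


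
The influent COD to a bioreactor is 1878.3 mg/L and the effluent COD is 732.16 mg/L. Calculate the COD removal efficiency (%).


eta = (COD_in - COD_out) / COD_in * 100
= (1878.3 - 732.16) / 1878.3 * 100
= 61.0201%

61.0201%


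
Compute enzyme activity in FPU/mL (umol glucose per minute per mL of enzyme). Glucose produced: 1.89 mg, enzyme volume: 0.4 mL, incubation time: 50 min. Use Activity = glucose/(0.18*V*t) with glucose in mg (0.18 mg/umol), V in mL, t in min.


Activity = glucose_mg / (0.18 mg/umol * V_mL * t_min)
= 1.89 / (0.18 * 0.4 * 50)
= 0.5250 FPU/mL

0.5250 FPU/mL


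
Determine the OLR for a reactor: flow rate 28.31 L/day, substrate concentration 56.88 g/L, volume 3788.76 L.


OLR = Q * S / V
= 28.31 * 56.88 / 3788.76
= 0.4250 g/L/day

0.4250 g/L/day


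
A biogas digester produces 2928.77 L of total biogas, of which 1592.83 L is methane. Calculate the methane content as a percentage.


CH4% = V_CH4 / V_total * 100
= 1592.83 / 2928.77 * 100
= 54.3856%

54.3856%


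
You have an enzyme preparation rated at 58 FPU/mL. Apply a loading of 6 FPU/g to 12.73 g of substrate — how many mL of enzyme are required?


V = dosage * m_sub / activity
V = 6 * 12.73 / 58
V = 1.3169 mL

1.3169 mL


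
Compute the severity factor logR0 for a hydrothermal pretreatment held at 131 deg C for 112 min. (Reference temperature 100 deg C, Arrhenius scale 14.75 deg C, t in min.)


logR0 = log10(t * exp((T - 100) / 14.75))
= log10(112 * exp((131 - 100) / 14.75))
= 2.9620

2.9620


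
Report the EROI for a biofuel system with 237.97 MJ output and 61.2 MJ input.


EROI = E_out / E_in
= 237.97 / 61.2
= 3.8884

3.8884


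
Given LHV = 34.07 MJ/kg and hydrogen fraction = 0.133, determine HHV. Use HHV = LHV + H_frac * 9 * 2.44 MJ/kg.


HHV = LHV + H_frac * 9 * 2.44
= 34.07 + 0.133 * 9 * 2.44
= 36.9907 MJ/kg

36.9907 MJ/kg


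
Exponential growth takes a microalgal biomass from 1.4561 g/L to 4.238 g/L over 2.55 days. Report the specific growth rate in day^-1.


mu = ln(X2/X1) / dt
= ln(4.238/1.4561) / 2.55
= 0.4190 per day

0.4190 per day


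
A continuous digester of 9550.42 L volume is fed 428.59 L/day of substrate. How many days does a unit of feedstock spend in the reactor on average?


HRT = V / Q
= 9550.42 / 428.59
= 22.2833 days

22.2833 days


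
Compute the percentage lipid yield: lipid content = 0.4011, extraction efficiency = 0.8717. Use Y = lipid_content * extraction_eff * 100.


Y = lipid_content * extraction_eff * 100
= 0.4011 * 0.8717 * 100
= 34.9639%

34.9639%


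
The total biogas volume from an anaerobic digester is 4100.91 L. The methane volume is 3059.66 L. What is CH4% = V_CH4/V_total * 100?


CH4% = V_CH4 / V_total * 100
= 3059.66 / 4100.91 * 100
= 74.6093%

74.6093%
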